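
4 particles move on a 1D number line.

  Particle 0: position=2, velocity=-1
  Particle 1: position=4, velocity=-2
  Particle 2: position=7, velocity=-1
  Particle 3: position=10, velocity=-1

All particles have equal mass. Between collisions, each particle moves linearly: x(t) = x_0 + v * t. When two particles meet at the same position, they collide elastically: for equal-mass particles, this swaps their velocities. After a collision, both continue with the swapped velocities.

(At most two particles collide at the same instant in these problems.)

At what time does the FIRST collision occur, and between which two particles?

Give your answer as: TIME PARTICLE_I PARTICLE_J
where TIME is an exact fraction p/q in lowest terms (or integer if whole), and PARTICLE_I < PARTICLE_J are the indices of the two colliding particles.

Answer: 2 0 1

Derivation:
Pair (0,1): pos 2,4 vel -1,-2 -> gap=2, closing at 1/unit, collide at t=2
Pair (1,2): pos 4,7 vel -2,-1 -> not approaching (rel speed -1 <= 0)
Pair (2,3): pos 7,10 vel -1,-1 -> not approaching (rel speed 0 <= 0)
Earliest collision: t=2 between 0 and 1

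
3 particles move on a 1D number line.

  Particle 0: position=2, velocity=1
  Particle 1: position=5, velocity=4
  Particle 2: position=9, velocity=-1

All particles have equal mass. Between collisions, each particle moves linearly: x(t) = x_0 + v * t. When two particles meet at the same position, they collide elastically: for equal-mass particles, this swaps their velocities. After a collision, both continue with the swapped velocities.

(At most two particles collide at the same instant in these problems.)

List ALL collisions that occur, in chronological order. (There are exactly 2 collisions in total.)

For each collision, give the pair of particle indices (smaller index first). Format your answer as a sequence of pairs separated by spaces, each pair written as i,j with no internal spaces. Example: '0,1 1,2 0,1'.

Answer: 1,2 0,1

Derivation:
Collision at t=4/5: particles 1 and 2 swap velocities; positions: p0=14/5 p1=41/5 p2=41/5; velocities now: v0=1 v1=-1 v2=4
Collision at t=7/2: particles 0 and 1 swap velocities; positions: p0=11/2 p1=11/2 p2=19; velocities now: v0=-1 v1=1 v2=4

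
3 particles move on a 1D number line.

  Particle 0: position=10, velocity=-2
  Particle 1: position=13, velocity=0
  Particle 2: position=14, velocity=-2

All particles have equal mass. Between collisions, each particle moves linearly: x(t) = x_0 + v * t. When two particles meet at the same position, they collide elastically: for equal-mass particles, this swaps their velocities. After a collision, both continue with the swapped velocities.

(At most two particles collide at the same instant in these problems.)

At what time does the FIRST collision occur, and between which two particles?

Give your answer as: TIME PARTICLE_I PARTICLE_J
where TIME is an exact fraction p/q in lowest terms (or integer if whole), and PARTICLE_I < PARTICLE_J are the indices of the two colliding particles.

Pair (0,1): pos 10,13 vel -2,0 -> not approaching (rel speed -2 <= 0)
Pair (1,2): pos 13,14 vel 0,-2 -> gap=1, closing at 2/unit, collide at t=1/2
Earliest collision: t=1/2 between 1 and 2

Answer: 1/2 1 2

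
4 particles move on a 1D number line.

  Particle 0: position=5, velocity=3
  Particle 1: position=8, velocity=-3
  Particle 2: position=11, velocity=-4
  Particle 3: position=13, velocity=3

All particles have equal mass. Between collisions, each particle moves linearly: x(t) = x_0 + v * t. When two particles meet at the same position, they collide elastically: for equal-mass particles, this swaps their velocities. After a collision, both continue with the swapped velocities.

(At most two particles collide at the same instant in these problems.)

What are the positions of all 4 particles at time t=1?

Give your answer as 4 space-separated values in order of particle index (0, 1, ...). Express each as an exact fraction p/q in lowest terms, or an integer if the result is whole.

Collision at t=1/2: particles 0 and 1 swap velocities; positions: p0=13/2 p1=13/2 p2=9 p3=29/2; velocities now: v0=-3 v1=3 v2=-4 v3=3
Collision at t=6/7: particles 1 and 2 swap velocities; positions: p0=38/7 p1=53/7 p2=53/7 p3=109/7; velocities now: v0=-3 v1=-4 v2=3 v3=3
Advance to t=1 (no further collisions before then); velocities: v0=-3 v1=-4 v2=3 v3=3; positions = 5 7 8 16

Answer: 5 7 8 16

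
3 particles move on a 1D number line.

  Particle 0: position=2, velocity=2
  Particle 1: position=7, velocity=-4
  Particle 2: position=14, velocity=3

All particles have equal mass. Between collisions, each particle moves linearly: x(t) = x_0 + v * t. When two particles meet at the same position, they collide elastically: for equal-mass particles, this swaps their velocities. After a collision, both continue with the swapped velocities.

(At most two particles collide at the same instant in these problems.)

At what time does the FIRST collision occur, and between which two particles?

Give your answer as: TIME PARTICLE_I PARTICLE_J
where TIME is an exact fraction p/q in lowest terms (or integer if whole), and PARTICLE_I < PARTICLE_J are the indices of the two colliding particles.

Pair (0,1): pos 2,7 vel 2,-4 -> gap=5, closing at 6/unit, collide at t=5/6
Pair (1,2): pos 7,14 vel -4,3 -> not approaching (rel speed -7 <= 0)
Earliest collision: t=5/6 between 0 and 1

Answer: 5/6 0 1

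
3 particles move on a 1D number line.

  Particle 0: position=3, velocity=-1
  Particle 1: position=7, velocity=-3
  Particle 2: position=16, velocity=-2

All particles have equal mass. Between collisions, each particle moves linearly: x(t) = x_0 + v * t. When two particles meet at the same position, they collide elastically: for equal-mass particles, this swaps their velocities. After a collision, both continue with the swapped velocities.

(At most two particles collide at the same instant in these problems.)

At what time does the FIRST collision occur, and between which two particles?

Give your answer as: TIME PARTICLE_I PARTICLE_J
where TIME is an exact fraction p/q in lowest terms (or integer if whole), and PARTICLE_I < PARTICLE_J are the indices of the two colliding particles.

Pair (0,1): pos 3,7 vel -1,-3 -> gap=4, closing at 2/unit, collide at t=2
Pair (1,2): pos 7,16 vel -3,-2 -> not approaching (rel speed -1 <= 0)
Earliest collision: t=2 between 0 and 1

Answer: 2 0 1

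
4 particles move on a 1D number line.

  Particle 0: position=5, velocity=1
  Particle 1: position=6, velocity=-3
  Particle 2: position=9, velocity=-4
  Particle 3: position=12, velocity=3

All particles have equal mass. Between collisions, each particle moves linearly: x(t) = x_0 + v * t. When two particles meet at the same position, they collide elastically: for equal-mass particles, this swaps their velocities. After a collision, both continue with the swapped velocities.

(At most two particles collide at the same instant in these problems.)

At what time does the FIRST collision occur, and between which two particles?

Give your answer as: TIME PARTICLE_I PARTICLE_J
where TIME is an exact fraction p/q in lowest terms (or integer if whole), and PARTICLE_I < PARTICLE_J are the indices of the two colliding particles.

Answer: 1/4 0 1

Derivation:
Pair (0,1): pos 5,6 vel 1,-3 -> gap=1, closing at 4/unit, collide at t=1/4
Pair (1,2): pos 6,9 vel -3,-4 -> gap=3, closing at 1/unit, collide at t=3
Pair (2,3): pos 9,12 vel -4,3 -> not approaching (rel speed -7 <= 0)
Earliest collision: t=1/4 between 0 and 1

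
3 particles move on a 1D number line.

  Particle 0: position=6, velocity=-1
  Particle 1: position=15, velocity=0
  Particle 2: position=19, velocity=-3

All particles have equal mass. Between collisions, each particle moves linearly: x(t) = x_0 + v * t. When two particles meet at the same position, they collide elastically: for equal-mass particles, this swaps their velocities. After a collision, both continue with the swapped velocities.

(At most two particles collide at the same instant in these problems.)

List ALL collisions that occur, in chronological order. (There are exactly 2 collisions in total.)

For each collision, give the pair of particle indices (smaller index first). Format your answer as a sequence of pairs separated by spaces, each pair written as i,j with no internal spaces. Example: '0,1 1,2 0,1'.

Collision at t=4/3: particles 1 and 2 swap velocities; positions: p0=14/3 p1=15 p2=15; velocities now: v0=-1 v1=-3 v2=0
Collision at t=13/2: particles 0 and 1 swap velocities; positions: p0=-1/2 p1=-1/2 p2=15; velocities now: v0=-3 v1=-1 v2=0

Answer: 1,2 0,1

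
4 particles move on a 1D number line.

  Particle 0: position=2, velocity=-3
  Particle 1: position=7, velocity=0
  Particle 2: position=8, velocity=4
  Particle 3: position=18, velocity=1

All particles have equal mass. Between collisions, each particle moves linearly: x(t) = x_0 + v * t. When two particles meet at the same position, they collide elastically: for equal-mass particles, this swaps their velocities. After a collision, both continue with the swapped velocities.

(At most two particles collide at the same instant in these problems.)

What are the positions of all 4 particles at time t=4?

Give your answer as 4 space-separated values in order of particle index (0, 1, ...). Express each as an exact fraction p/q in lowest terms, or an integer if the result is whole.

Answer: -10 7 22 24

Derivation:
Collision at t=10/3: particles 2 and 3 swap velocities; positions: p0=-8 p1=7 p2=64/3 p3=64/3; velocities now: v0=-3 v1=0 v2=1 v3=4
Advance to t=4 (no further collisions before then); velocities: v0=-3 v1=0 v2=1 v3=4; positions = -10 7 22 24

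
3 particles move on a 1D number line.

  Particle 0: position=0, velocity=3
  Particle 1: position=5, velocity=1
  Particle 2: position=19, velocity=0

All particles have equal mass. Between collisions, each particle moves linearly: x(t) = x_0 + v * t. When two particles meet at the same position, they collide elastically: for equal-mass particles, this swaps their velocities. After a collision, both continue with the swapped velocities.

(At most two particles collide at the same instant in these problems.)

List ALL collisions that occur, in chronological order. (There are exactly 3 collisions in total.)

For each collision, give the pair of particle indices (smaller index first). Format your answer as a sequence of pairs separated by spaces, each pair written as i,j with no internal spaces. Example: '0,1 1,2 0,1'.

Collision at t=5/2: particles 0 and 1 swap velocities; positions: p0=15/2 p1=15/2 p2=19; velocities now: v0=1 v1=3 v2=0
Collision at t=19/3: particles 1 and 2 swap velocities; positions: p0=34/3 p1=19 p2=19; velocities now: v0=1 v1=0 v2=3
Collision at t=14: particles 0 and 1 swap velocities; positions: p0=19 p1=19 p2=42; velocities now: v0=0 v1=1 v2=3

Answer: 0,1 1,2 0,1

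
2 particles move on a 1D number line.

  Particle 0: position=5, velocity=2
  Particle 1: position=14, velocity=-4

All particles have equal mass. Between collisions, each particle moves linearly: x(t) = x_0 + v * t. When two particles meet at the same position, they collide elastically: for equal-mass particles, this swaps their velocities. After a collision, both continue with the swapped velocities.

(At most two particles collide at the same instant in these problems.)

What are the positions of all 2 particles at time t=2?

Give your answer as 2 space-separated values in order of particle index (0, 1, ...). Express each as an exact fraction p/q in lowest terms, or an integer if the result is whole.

Answer: 6 9

Derivation:
Collision at t=3/2: particles 0 and 1 swap velocities; positions: p0=8 p1=8; velocities now: v0=-4 v1=2
Advance to t=2 (no further collisions before then); velocities: v0=-4 v1=2; positions = 6 9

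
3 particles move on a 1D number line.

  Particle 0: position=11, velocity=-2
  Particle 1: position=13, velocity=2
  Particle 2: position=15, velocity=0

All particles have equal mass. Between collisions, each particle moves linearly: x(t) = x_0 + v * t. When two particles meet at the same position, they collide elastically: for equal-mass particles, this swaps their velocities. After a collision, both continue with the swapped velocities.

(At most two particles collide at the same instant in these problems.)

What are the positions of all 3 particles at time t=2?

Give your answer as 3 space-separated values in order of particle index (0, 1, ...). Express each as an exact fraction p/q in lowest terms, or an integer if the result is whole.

Collision at t=1: particles 1 and 2 swap velocities; positions: p0=9 p1=15 p2=15; velocities now: v0=-2 v1=0 v2=2
Advance to t=2 (no further collisions before then); velocities: v0=-2 v1=0 v2=2; positions = 7 15 17

Answer: 7 15 17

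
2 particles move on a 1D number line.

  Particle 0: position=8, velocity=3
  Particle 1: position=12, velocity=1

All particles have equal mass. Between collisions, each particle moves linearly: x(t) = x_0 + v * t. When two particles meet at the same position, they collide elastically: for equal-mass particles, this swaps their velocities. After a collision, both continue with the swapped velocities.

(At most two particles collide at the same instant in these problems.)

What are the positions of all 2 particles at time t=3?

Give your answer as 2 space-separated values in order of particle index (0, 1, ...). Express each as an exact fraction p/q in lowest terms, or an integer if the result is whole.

Answer: 15 17

Derivation:
Collision at t=2: particles 0 and 1 swap velocities; positions: p0=14 p1=14; velocities now: v0=1 v1=3
Advance to t=3 (no further collisions before then); velocities: v0=1 v1=3; positions = 15 17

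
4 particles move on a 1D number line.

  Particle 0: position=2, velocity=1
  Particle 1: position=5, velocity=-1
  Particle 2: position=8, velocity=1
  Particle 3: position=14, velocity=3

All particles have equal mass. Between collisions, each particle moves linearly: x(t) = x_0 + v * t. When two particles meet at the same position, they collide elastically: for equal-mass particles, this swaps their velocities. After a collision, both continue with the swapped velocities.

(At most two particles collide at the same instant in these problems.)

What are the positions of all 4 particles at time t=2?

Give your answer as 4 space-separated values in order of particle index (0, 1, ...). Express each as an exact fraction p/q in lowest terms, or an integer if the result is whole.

Collision at t=3/2: particles 0 and 1 swap velocities; positions: p0=7/2 p1=7/2 p2=19/2 p3=37/2; velocities now: v0=-1 v1=1 v2=1 v3=3
Advance to t=2 (no further collisions before then); velocities: v0=-1 v1=1 v2=1 v3=3; positions = 3 4 10 20

Answer: 3 4 10 20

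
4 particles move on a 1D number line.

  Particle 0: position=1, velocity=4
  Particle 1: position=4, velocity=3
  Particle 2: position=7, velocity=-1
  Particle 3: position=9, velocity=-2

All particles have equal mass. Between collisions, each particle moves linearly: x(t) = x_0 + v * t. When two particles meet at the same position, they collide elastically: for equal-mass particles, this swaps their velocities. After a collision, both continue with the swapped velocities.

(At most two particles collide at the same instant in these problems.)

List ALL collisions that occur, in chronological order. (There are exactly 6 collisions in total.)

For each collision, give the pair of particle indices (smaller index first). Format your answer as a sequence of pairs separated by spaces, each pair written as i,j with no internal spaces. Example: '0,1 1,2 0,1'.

Collision at t=3/4: particles 1 and 2 swap velocities; positions: p0=4 p1=25/4 p2=25/4 p3=15/2; velocities now: v0=4 v1=-1 v2=3 v3=-2
Collision at t=1: particles 2 and 3 swap velocities; positions: p0=5 p1=6 p2=7 p3=7; velocities now: v0=4 v1=-1 v2=-2 v3=3
Collision at t=6/5: particles 0 and 1 swap velocities; positions: p0=29/5 p1=29/5 p2=33/5 p3=38/5; velocities now: v0=-1 v1=4 v2=-2 v3=3
Collision at t=4/3: particles 1 and 2 swap velocities; positions: p0=17/3 p1=19/3 p2=19/3 p3=8; velocities now: v0=-1 v1=-2 v2=4 v3=3
Collision at t=2: particles 0 and 1 swap velocities; positions: p0=5 p1=5 p2=9 p3=10; velocities now: v0=-2 v1=-1 v2=4 v3=3
Collision at t=3: particles 2 and 3 swap velocities; positions: p0=3 p1=4 p2=13 p3=13; velocities now: v0=-2 v1=-1 v2=3 v3=4

Answer: 1,2 2,3 0,1 1,2 0,1 2,3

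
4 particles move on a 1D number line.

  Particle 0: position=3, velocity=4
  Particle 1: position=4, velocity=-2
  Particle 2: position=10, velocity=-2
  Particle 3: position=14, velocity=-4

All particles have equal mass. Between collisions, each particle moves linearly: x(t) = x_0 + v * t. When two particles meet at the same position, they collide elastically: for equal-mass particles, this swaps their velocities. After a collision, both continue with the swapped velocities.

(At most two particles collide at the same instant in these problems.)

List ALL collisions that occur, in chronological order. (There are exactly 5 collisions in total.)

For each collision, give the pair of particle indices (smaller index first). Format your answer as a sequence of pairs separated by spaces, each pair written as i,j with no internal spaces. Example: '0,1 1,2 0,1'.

Collision at t=1/6: particles 0 and 1 swap velocities; positions: p0=11/3 p1=11/3 p2=29/3 p3=40/3; velocities now: v0=-2 v1=4 v2=-2 v3=-4
Collision at t=7/6: particles 1 and 2 swap velocities; positions: p0=5/3 p1=23/3 p2=23/3 p3=28/3; velocities now: v0=-2 v1=-2 v2=4 v3=-4
Collision at t=11/8: particles 2 and 3 swap velocities; positions: p0=5/4 p1=29/4 p2=17/2 p3=17/2; velocities now: v0=-2 v1=-2 v2=-4 v3=4
Collision at t=2: particles 1 and 2 swap velocities; positions: p0=0 p1=6 p2=6 p3=11; velocities now: v0=-2 v1=-4 v2=-2 v3=4
Collision at t=5: particles 0 and 1 swap velocities; positions: p0=-6 p1=-6 p2=0 p3=23; velocities now: v0=-4 v1=-2 v2=-2 v3=4

Answer: 0,1 1,2 2,3 1,2 0,1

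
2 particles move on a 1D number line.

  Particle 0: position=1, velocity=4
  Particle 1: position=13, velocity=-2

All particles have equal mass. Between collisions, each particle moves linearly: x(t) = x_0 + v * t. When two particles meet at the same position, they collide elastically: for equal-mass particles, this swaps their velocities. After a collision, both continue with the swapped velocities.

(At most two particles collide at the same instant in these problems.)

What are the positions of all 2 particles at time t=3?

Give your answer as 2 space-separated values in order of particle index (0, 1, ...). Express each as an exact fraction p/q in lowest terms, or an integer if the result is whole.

Answer: 7 13

Derivation:
Collision at t=2: particles 0 and 1 swap velocities; positions: p0=9 p1=9; velocities now: v0=-2 v1=4
Advance to t=3 (no further collisions before then); velocities: v0=-2 v1=4; positions = 7 13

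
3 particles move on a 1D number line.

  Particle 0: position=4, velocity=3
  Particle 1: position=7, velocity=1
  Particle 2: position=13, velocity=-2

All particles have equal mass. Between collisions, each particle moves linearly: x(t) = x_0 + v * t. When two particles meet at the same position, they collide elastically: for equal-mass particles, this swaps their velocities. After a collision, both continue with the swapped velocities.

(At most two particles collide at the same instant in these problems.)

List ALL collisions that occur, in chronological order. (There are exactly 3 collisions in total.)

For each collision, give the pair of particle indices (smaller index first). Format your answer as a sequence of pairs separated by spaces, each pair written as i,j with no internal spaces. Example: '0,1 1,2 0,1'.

Answer: 0,1 1,2 0,1

Derivation:
Collision at t=3/2: particles 0 and 1 swap velocities; positions: p0=17/2 p1=17/2 p2=10; velocities now: v0=1 v1=3 v2=-2
Collision at t=9/5: particles 1 and 2 swap velocities; positions: p0=44/5 p1=47/5 p2=47/5; velocities now: v0=1 v1=-2 v2=3
Collision at t=2: particles 0 and 1 swap velocities; positions: p0=9 p1=9 p2=10; velocities now: v0=-2 v1=1 v2=3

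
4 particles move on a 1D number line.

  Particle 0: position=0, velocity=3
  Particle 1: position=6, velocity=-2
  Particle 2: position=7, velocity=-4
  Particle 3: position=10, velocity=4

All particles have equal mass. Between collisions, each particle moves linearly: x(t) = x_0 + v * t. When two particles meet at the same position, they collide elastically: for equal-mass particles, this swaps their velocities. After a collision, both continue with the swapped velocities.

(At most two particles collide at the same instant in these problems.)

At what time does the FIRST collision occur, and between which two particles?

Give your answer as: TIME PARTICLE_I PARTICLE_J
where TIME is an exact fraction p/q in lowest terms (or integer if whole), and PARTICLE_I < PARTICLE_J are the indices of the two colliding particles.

Pair (0,1): pos 0,6 vel 3,-2 -> gap=6, closing at 5/unit, collide at t=6/5
Pair (1,2): pos 6,7 vel -2,-4 -> gap=1, closing at 2/unit, collide at t=1/2
Pair (2,3): pos 7,10 vel -4,4 -> not approaching (rel speed -8 <= 0)
Earliest collision: t=1/2 between 1 and 2

Answer: 1/2 1 2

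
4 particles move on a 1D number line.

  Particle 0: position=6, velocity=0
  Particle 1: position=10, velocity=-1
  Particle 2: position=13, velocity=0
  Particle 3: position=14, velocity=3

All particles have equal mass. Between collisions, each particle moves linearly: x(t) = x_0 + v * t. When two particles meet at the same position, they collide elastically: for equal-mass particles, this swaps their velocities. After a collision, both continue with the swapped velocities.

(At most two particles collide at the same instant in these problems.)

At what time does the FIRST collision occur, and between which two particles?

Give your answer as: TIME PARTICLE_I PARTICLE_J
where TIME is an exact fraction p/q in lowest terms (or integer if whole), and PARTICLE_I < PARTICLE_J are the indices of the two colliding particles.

Answer: 4 0 1

Derivation:
Pair (0,1): pos 6,10 vel 0,-1 -> gap=4, closing at 1/unit, collide at t=4
Pair (1,2): pos 10,13 vel -1,0 -> not approaching (rel speed -1 <= 0)
Pair (2,3): pos 13,14 vel 0,3 -> not approaching (rel speed -3 <= 0)
Earliest collision: t=4 between 0 and 1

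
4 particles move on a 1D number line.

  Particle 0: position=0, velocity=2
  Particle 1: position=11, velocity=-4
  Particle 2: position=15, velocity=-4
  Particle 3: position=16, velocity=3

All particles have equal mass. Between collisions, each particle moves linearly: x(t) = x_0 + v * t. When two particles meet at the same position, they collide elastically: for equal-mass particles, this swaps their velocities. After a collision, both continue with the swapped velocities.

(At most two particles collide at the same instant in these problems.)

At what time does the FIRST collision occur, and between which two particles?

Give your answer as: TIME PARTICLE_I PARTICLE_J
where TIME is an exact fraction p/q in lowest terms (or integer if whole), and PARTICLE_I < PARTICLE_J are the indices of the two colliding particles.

Pair (0,1): pos 0,11 vel 2,-4 -> gap=11, closing at 6/unit, collide at t=11/6
Pair (1,2): pos 11,15 vel -4,-4 -> not approaching (rel speed 0 <= 0)
Pair (2,3): pos 15,16 vel -4,3 -> not approaching (rel speed -7 <= 0)
Earliest collision: t=11/6 between 0 and 1

Answer: 11/6 0 1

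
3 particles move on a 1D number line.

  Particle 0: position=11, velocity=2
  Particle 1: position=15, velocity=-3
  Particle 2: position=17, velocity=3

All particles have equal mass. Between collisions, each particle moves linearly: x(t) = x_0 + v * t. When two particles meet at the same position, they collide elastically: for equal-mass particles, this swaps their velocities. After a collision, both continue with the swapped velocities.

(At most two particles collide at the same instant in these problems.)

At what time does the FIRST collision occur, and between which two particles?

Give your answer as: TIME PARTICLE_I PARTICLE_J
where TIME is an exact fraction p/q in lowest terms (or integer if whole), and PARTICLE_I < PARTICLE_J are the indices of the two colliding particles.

Pair (0,1): pos 11,15 vel 2,-3 -> gap=4, closing at 5/unit, collide at t=4/5
Pair (1,2): pos 15,17 vel -3,3 -> not approaching (rel speed -6 <= 0)
Earliest collision: t=4/5 between 0 and 1

Answer: 4/5 0 1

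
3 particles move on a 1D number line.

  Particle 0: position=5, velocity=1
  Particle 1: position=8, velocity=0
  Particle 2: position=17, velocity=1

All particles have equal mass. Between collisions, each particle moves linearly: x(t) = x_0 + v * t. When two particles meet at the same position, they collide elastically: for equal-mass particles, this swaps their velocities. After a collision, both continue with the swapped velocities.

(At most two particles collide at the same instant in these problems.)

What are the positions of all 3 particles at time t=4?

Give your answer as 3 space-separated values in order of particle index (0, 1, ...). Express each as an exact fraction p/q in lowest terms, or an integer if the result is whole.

Collision at t=3: particles 0 and 1 swap velocities; positions: p0=8 p1=8 p2=20; velocities now: v0=0 v1=1 v2=1
Advance to t=4 (no further collisions before then); velocities: v0=0 v1=1 v2=1; positions = 8 9 21

Answer: 8 9 21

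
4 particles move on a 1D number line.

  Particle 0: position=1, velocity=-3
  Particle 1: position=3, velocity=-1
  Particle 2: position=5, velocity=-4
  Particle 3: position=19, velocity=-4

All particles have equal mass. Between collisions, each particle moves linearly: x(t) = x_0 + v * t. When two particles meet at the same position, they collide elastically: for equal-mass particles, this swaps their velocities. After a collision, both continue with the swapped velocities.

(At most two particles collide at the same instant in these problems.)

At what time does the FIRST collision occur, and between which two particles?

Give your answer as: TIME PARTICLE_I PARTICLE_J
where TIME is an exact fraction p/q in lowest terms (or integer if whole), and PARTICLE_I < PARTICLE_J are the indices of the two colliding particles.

Pair (0,1): pos 1,3 vel -3,-1 -> not approaching (rel speed -2 <= 0)
Pair (1,2): pos 3,5 vel -1,-4 -> gap=2, closing at 3/unit, collide at t=2/3
Pair (2,3): pos 5,19 vel -4,-4 -> not approaching (rel speed 0 <= 0)
Earliest collision: t=2/3 between 1 and 2

Answer: 2/3 1 2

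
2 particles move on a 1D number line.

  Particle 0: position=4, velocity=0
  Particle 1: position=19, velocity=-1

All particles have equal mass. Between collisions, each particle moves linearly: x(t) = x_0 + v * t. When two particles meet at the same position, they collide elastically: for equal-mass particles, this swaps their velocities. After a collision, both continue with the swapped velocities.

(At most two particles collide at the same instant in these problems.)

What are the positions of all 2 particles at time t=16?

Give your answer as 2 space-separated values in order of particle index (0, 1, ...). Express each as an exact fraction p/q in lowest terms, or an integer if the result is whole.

Answer: 3 4

Derivation:
Collision at t=15: particles 0 and 1 swap velocities; positions: p0=4 p1=4; velocities now: v0=-1 v1=0
Advance to t=16 (no further collisions before then); velocities: v0=-1 v1=0; positions = 3 4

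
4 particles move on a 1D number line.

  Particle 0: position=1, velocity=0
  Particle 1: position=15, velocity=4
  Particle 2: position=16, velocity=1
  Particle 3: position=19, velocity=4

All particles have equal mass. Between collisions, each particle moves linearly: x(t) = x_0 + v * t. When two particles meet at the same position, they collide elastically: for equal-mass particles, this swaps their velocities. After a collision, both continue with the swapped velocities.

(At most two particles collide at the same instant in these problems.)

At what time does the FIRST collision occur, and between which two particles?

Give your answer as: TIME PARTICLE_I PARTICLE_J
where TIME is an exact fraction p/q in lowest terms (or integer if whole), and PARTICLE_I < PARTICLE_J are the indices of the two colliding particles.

Answer: 1/3 1 2

Derivation:
Pair (0,1): pos 1,15 vel 0,4 -> not approaching (rel speed -4 <= 0)
Pair (1,2): pos 15,16 vel 4,1 -> gap=1, closing at 3/unit, collide at t=1/3
Pair (2,3): pos 16,19 vel 1,4 -> not approaching (rel speed -3 <= 0)
Earliest collision: t=1/3 between 1 and 2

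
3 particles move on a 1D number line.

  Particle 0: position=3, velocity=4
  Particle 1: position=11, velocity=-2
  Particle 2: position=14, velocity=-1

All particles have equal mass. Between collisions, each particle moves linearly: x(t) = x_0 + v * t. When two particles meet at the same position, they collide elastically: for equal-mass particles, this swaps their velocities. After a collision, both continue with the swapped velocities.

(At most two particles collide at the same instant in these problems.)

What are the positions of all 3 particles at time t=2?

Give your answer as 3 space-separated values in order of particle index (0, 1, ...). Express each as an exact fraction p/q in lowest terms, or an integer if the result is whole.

Answer: 7 11 12

Derivation:
Collision at t=4/3: particles 0 and 1 swap velocities; positions: p0=25/3 p1=25/3 p2=38/3; velocities now: v0=-2 v1=4 v2=-1
Advance to t=2 (no further collisions before then); velocities: v0=-2 v1=4 v2=-1; positions = 7 11 12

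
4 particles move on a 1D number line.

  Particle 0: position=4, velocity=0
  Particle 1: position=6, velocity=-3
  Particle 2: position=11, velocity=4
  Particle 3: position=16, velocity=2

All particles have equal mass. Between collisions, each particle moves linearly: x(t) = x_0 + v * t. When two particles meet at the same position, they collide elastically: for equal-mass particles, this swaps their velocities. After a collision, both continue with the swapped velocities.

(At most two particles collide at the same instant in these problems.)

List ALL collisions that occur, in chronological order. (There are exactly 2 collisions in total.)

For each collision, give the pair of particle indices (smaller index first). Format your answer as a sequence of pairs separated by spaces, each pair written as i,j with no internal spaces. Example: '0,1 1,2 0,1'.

Collision at t=2/3: particles 0 and 1 swap velocities; positions: p0=4 p1=4 p2=41/3 p3=52/3; velocities now: v0=-3 v1=0 v2=4 v3=2
Collision at t=5/2: particles 2 and 3 swap velocities; positions: p0=-3/2 p1=4 p2=21 p3=21; velocities now: v0=-3 v1=0 v2=2 v3=4

Answer: 0,1 2,3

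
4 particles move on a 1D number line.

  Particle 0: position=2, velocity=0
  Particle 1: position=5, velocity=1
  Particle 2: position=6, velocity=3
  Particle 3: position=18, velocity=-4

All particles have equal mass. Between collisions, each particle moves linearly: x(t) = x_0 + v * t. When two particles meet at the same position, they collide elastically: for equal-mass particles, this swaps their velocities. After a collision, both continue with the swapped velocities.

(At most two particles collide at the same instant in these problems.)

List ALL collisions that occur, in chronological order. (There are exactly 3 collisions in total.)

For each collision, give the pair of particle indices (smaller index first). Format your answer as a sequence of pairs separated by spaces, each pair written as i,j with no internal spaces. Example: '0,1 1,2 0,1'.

Answer: 2,3 1,2 0,1

Derivation:
Collision at t=12/7: particles 2 and 3 swap velocities; positions: p0=2 p1=47/7 p2=78/7 p3=78/7; velocities now: v0=0 v1=1 v2=-4 v3=3
Collision at t=13/5: particles 1 and 2 swap velocities; positions: p0=2 p1=38/5 p2=38/5 p3=69/5; velocities now: v0=0 v1=-4 v2=1 v3=3
Collision at t=4: particles 0 and 1 swap velocities; positions: p0=2 p1=2 p2=9 p3=18; velocities now: v0=-4 v1=0 v2=1 v3=3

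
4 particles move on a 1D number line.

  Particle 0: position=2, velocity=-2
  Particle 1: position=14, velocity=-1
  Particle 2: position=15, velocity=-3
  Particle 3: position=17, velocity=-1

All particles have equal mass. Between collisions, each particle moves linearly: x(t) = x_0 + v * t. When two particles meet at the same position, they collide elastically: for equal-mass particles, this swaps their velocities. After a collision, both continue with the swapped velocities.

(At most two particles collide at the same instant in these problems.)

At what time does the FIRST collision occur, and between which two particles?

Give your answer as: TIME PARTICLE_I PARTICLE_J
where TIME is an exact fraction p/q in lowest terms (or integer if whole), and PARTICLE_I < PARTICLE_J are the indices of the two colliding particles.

Pair (0,1): pos 2,14 vel -2,-1 -> not approaching (rel speed -1 <= 0)
Pair (1,2): pos 14,15 vel -1,-3 -> gap=1, closing at 2/unit, collide at t=1/2
Pair (2,3): pos 15,17 vel -3,-1 -> not approaching (rel speed -2 <= 0)
Earliest collision: t=1/2 between 1 and 2

Answer: 1/2 1 2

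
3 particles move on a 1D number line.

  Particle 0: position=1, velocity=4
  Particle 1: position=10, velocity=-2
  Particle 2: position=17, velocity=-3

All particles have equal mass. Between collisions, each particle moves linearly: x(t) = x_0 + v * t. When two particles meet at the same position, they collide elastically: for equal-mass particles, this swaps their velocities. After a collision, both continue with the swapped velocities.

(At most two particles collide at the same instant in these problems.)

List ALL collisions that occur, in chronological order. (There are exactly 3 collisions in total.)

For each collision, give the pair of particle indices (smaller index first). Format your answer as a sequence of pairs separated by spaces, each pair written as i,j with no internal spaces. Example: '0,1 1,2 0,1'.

Answer: 0,1 1,2 0,1

Derivation:
Collision at t=3/2: particles 0 and 1 swap velocities; positions: p0=7 p1=7 p2=25/2; velocities now: v0=-2 v1=4 v2=-3
Collision at t=16/7: particles 1 and 2 swap velocities; positions: p0=38/7 p1=71/7 p2=71/7; velocities now: v0=-2 v1=-3 v2=4
Collision at t=7: particles 0 and 1 swap velocities; positions: p0=-4 p1=-4 p2=29; velocities now: v0=-3 v1=-2 v2=4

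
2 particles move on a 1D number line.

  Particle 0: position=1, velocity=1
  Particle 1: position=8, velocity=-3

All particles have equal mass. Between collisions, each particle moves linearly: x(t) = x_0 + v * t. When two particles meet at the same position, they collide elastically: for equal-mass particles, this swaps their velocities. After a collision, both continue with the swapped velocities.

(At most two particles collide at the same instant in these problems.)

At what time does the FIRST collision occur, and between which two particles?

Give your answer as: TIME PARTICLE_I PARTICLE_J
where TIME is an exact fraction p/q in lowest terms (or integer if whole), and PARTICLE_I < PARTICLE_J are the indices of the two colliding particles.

Answer: 7/4 0 1

Derivation:
Pair (0,1): pos 1,8 vel 1,-3 -> gap=7, closing at 4/unit, collide at t=7/4
Earliest collision: t=7/4 between 0 and 1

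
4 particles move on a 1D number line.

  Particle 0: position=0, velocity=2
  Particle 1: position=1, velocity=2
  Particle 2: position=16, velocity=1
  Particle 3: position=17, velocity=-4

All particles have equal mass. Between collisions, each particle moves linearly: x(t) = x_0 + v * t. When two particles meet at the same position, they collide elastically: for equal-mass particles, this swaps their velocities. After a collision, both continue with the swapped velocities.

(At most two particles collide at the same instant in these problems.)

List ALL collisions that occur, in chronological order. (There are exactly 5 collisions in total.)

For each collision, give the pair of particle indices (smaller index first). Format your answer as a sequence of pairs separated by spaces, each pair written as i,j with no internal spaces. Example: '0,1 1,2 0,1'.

Collision at t=1/5: particles 2 and 3 swap velocities; positions: p0=2/5 p1=7/5 p2=81/5 p3=81/5; velocities now: v0=2 v1=2 v2=-4 v3=1
Collision at t=8/3: particles 1 and 2 swap velocities; positions: p0=16/3 p1=19/3 p2=19/3 p3=56/3; velocities now: v0=2 v1=-4 v2=2 v3=1
Collision at t=17/6: particles 0 and 1 swap velocities; positions: p0=17/3 p1=17/3 p2=20/3 p3=113/6; velocities now: v0=-4 v1=2 v2=2 v3=1
Collision at t=15: particles 2 and 3 swap velocities; positions: p0=-43 p1=30 p2=31 p3=31; velocities now: v0=-4 v1=2 v2=1 v3=2
Collision at t=16: particles 1 and 2 swap velocities; positions: p0=-47 p1=32 p2=32 p3=33; velocities now: v0=-4 v1=1 v2=2 v3=2

Answer: 2,3 1,2 0,1 2,3 1,2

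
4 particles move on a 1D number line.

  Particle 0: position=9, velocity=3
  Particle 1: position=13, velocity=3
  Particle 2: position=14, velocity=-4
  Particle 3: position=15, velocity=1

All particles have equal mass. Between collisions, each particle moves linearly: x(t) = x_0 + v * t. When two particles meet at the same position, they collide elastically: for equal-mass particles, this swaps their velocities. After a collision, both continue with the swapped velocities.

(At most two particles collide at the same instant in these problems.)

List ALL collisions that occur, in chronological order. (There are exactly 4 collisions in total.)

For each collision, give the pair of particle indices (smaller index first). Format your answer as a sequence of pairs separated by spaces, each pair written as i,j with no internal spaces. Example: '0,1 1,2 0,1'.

Answer: 1,2 0,1 2,3 1,2

Derivation:
Collision at t=1/7: particles 1 and 2 swap velocities; positions: p0=66/7 p1=94/7 p2=94/7 p3=106/7; velocities now: v0=3 v1=-4 v2=3 v3=1
Collision at t=5/7: particles 0 and 1 swap velocities; positions: p0=78/7 p1=78/7 p2=106/7 p3=110/7; velocities now: v0=-4 v1=3 v2=3 v3=1
Collision at t=1: particles 2 and 3 swap velocities; positions: p0=10 p1=12 p2=16 p3=16; velocities now: v0=-4 v1=3 v2=1 v3=3
Collision at t=3: particles 1 and 2 swap velocities; positions: p0=2 p1=18 p2=18 p3=22; velocities now: v0=-4 v1=1 v2=3 v3=3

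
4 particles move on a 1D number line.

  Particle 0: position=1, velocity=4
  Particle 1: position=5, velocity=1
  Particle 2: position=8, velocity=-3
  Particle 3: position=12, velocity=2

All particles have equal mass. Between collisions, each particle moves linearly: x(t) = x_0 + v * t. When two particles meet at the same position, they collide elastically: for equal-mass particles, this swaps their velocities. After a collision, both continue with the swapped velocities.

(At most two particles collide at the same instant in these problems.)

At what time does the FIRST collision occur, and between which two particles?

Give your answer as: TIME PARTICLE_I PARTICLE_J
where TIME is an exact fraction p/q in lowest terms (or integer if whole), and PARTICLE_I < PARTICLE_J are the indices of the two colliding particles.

Answer: 3/4 1 2

Derivation:
Pair (0,1): pos 1,5 vel 4,1 -> gap=4, closing at 3/unit, collide at t=4/3
Pair (1,2): pos 5,8 vel 1,-3 -> gap=3, closing at 4/unit, collide at t=3/4
Pair (2,3): pos 8,12 vel -3,2 -> not approaching (rel speed -5 <= 0)
Earliest collision: t=3/4 between 1 and 2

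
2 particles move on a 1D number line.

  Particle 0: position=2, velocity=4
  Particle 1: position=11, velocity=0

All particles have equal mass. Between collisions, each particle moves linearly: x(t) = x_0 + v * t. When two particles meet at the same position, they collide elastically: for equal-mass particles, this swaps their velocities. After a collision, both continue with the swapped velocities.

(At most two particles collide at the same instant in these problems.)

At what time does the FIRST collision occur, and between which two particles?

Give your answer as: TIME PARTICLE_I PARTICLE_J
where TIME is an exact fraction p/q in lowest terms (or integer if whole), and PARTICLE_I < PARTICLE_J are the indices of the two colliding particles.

Pair (0,1): pos 2,11 vel 4,0 -> gap=9, closing at 4/unit, collide at t=9/4
Earliest collision: t=9/4 between 0 and 1

Answer: 9/4 0 1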